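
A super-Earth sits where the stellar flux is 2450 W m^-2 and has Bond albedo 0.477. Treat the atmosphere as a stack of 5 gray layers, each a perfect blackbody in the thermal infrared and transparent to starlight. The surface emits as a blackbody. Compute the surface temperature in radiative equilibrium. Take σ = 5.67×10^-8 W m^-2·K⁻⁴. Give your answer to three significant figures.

The effective emission temperature is T_e = [S(1−α)/(4σ)]^¼ = 274.2 K.
For an N-layer opaque stack, T_s⁴ = (N+1)T_e⁴, hence T_s = (6)^(1/4)×274.2 K = 429.1 K.

429 K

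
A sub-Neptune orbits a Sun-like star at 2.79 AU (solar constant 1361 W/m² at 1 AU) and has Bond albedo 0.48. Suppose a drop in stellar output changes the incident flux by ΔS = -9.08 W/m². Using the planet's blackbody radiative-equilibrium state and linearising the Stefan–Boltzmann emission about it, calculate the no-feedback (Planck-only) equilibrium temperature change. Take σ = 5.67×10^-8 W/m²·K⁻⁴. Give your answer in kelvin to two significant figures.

Flux at the orbit: S = 1361/(2.79)² = 174.8 W/m².
The baseline emission temperature is T_e = 141.5 K.
TOA radiative forcing: ΔF = (1−α)ΔS/4 = 0.52·(-9.08)/4 = -1.180 W/m².
Planck response: λ_P = 4σT_e³ = 4·5.67×10⁻⁸·(141.5)³ = 0.6425 W/m²/K.
So ΔT₀ = -1.180/0.6425 = -1.84 K.

-1.8 K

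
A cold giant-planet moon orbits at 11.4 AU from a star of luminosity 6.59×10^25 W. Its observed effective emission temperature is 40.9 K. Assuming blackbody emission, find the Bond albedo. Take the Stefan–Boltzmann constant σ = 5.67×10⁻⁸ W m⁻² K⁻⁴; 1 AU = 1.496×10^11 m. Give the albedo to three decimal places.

0.648

d = 11.4 × 1.496×10^11 m = 1.705×10^12 m.
Flux at the orbit: S = L/(4πd²) = 6.59×10^25/(4π·(1.71×10^12)²) = 1.803 W m⁻².
Rearranging the radiative balance, α = 1 − 4σT⁴/S.
4σT⁴ = 4·5.67×10⁻⁸·(40.9)⁴ = 0.6347 W m⁻².
1−α = 0.6347/1.803 = 0.3520, so α = 0.6480.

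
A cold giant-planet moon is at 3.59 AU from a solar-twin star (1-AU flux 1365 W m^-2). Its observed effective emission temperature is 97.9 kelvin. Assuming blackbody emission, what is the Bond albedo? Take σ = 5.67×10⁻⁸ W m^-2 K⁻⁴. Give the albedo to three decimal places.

0.803

By the inverse-square law, S = 1365/3.59² = 105.9 W m^-2.
From σT⁴ = S(1−α)/4 we invert for α: 1−α = 4σT⁴/S.
σT⁴ = 5.209 W m^-2, so 4σT⁴ = 20.83 W m^-2.
Hence α = 1 − 20.83/105.9 = 0.8033.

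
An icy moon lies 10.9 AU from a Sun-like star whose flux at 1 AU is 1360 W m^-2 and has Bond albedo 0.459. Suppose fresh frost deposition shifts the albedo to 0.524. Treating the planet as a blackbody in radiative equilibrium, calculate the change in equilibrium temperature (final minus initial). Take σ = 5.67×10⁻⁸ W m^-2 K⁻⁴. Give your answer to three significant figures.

Irradiance scales as 1/d², so S = 1360 W m^-2 × (1/10.9)² = 11.45 W m^-2.
Before: T₁ = [11.45·0.541/(4σ)]^(1/4) = 72.29 K.
Final:   T₂ = [S(1−0.524)/(4σ)]^(1/4) = 70.01 K.
Change: 70.01 − 72.29 = -2.277 K.

-2.28 kelvin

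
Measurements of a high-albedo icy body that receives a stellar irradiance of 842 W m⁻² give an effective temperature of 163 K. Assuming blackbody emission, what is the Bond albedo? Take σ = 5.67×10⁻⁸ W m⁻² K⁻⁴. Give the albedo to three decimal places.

0.810

Rearranging the radiative balance, α = 1 − 4σT⁴/S.
4σT⁴ = 4·5.67×10⁻⁸·(163)⁴ = 160.1 W m⁻².
1−α = 160.1/842.0 = 0.1901, so α = 0.8099.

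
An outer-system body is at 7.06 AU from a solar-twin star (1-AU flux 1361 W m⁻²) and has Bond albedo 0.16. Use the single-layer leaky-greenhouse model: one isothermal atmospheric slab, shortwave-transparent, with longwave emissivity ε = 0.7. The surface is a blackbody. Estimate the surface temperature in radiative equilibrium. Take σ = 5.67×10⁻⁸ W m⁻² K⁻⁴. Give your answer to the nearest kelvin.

112 K

By the inverse-square law, S = 1361/7.06² = 27.31 W m⁻².
The planet radiates to space at T_e = [S(1−α)/(4σ)]^(1/4) = 100.3 K.
For a single slab of emissivity ε, T_s⁴ = 2T_e⁴/(2−ε); thus T_s = 100.3·(1.538)^(1/4) = 111.7 K.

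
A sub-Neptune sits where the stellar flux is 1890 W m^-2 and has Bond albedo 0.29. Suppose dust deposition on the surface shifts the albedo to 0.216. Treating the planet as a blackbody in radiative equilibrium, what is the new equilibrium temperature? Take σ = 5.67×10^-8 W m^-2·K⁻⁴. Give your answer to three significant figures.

T₂ = [S(1−α₂)/(4σ)]^(1/4) = [1890·0.784/(4σ)]^(1/4) = 284.3 K.

284 kelvin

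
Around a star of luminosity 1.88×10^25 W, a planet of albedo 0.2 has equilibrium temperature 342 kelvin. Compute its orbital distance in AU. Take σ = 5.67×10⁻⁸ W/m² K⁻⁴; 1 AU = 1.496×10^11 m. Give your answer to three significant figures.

0.131 AU

Required flux: S = 4σT⁴/(1−α) = 3878 W/m².
S = L/(4πd²) → d = √(L/4πS) = √(1.88×10^25/(4π·3878)) = 1.964×10^10 m = 0.1313 AU.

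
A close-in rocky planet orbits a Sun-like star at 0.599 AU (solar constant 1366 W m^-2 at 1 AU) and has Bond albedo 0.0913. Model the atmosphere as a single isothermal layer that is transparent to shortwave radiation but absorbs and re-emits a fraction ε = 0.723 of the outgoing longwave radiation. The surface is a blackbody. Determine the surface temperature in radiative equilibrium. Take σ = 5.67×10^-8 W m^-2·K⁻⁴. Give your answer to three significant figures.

393 K

Flux at the orbit: S = 1366/(0.599)² = 3807 W m^-2.
The planet radiates to space at T_e = [S(1−α)/(4σ)]^(1/4) = 351.4 K.
The surface balance (absorbed SW + ε·downward IR = σT_s⁴) with T_a⁴ = T_s⁴/2 reduces to T_s = T_e·[2/(2−ε)]^¼ = 393.1 K.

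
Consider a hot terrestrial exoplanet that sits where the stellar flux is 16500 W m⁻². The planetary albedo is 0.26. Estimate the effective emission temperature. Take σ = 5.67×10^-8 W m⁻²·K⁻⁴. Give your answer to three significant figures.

482 K

Absorbed flux (global mean): S(1−α)/4 = 16500·0.74/4 = 3052 W m⁻².
Set σT⁴ = 3052 → T = (3052/σ)^(1/4) = 481.7 K.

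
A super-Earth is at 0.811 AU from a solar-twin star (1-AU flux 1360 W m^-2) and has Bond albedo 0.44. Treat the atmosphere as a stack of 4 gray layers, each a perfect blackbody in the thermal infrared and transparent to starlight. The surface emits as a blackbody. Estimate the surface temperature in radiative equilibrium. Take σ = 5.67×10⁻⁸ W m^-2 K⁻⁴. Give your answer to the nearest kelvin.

Flux at the orbit: S = 1360/(0.811)² = 2068 W m^-2.
The effective emission temperature is T_e = [S(1−α)/(4σ)]^¼ = 267.3 K.
For an N-layer opaque stack, T_s⁴ = (N+1)T_e⁴, hence T_s = (5)^(1/4)×267.3 K = 399.7 K.

400 K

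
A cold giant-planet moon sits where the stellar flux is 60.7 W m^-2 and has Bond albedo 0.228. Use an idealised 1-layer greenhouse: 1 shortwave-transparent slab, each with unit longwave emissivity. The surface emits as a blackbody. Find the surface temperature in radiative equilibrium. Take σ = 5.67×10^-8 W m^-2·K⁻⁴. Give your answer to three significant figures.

OLR = S(1−α)/4 = 11.72 W m^-2; the top layer radiates at T_e = 119.9 K.
With N = 1 opaque layers, T_s = (N+1)^(1/4)·T_e = 2^(1/4)·119.9 = 142.6 K.

143 kelvin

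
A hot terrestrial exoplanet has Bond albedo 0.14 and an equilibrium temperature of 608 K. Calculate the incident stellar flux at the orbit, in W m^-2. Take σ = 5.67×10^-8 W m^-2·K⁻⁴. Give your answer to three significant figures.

Invert the energy balance for S: S = 4σT⁴/(1−α).
σT⁴ = 5.67×10⁻⁸·(608)⁴ = 7748 W m^-2.
So S = 4×7748/(1−0.14) = 36040 W m^-2.

36000 W m^-2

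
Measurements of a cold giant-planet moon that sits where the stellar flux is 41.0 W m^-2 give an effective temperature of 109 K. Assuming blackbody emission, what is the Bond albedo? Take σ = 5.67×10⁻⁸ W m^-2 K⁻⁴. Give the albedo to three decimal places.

0.219

Energy balance: S(1−α)/4 = σT⁴, so 1−α = 4σT⁴/S.
4σT⁴ = 4·5.67×10⁻⁸·(109)⁴ = 32.01 W m^-2.
1−α = 32.01/41.00 = 0.7808, so α = 0.2192.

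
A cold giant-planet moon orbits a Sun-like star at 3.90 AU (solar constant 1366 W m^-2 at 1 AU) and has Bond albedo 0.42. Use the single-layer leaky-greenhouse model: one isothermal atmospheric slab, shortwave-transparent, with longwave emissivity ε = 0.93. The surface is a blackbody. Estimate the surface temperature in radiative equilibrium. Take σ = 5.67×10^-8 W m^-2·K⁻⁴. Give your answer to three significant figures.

By the inverse-square law, S = 1366/3.90² = 89.81 W m^-2.
Effective emission temperature (TOA balance): σT_e⁴ = S(1−α)/4 = 13.02 W m^-2 → T_e = 123.1 K.
Surface balance with a leaky layer gives σT_s⁴ = σT_e⁴·2/(2−ε), so T_s = T_e·[2/(2−0.93)]^(1/4) = 143.9 K.

144 K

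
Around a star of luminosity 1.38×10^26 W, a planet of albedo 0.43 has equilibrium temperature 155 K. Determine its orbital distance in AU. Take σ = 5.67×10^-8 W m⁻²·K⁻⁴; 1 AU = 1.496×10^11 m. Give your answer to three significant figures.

1.46 AU

Energy balance gives S = 4σT⁴/(1−α) = 229.7 W m⁻².
S = L/(4πd²) → d = √(L/4πS) = √(1.38×10^26/(4π·229.7)) = 2.187×10^11 m = 1.462 AU.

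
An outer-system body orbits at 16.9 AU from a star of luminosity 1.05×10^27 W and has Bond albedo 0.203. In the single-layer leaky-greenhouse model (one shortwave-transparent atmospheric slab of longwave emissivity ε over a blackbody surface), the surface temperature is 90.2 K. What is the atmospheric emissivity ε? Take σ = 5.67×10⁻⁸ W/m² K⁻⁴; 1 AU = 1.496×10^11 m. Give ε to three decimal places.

d = 16.9 × 1.496×10^11 m = 2.528×10^12 m.
Flux at the orbit: S = L/(4πd²) = 1.05×10^27/(4π·(2.53×10^12)²) = 13.07 W/m².
First, T_e = [13.07·(1−0.203)/(4σ)]^(1/4) = 82.33 K.
T_s⁴ = T_e⁴·2/(2−ε) → ε = 2 − 2(T_e/T_s)⁴ = 2 − 2·(82.33/90.2)⁴ = 0.6121.

0.612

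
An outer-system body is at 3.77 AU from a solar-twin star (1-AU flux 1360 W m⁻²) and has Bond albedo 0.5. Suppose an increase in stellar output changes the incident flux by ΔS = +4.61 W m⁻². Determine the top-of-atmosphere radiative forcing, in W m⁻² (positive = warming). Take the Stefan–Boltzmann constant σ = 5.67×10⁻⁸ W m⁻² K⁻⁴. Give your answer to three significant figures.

0.576 W m⁻²

Irradiance scales as 1/d², so S = 1360 W m⁻² × (1/3.77)² = 95.69 W m⁻².
TOA radiative forcing: ΔF = (1−α)ΔS/4 = 0.5·(+4.61)/4 = 0.5763 W m⁻².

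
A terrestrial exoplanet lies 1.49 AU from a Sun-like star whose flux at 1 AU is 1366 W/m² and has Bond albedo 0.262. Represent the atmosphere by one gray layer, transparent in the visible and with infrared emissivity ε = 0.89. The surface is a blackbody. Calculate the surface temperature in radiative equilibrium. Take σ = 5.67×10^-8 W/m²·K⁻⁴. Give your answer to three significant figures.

Irradiance scales as 1/d², so S = 1366 W/m² × (1/1.49)² = 615.3 W/m².
Effective emission temperature (TOA balance): σT_e⁴ = S(1−α)/4 = 113.5 W/m² → T_e = 211.5 K.
The surface balance (absorbed SW + ε·downward IR = σT_s⁴) with T_a⁴ = T_s⁴/2 reduces to T_s = T_e·[2/(2−ε)]^¼ = 245.1 K.

245 K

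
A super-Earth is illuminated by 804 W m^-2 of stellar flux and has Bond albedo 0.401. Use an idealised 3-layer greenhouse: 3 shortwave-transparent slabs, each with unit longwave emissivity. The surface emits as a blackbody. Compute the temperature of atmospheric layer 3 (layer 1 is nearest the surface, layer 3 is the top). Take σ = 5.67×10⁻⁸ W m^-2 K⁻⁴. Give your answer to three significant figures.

215 kelvin

Top-of-atmosphere balance: σT_e⁴ = S(1−α)/4 = 120.4 W m^-2 → T_e = 214.7 K.
In the N-layer model, layer k (counted from the surface) has T_k = (N+1−k)^(1/4)·T_e.
T_3 = (1)^(1/4)·214.7 = 214.7 K.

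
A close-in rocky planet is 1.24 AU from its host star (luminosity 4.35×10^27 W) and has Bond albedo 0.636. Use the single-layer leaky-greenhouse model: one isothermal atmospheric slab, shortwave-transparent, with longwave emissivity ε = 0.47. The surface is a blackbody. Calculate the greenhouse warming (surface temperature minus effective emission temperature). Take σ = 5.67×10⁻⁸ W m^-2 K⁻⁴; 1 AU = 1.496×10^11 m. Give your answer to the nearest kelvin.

Orbital distance: d = 1.24 AU = 1.855×10^11 m.
Flux at the orbit: S = L/(4πd²) = 4.35×10^27/(4π·(1.86×10^11)²) = 10060 W m^-2.
At the top of the atmosphere, σT_e⁴ = S(1−α)/4 = 915.4 W m^-2, giving T_e = 356.5 K.
Surface balance with a leaky layer gives σT_s⁴ = σT_e⁴·2/(2−ε), so T_s = T_e·[2/(2−0.47)]^(1/4) = 381.1 K.
Greenhouse warming: T_s − T_e = 24.69 K.

25 K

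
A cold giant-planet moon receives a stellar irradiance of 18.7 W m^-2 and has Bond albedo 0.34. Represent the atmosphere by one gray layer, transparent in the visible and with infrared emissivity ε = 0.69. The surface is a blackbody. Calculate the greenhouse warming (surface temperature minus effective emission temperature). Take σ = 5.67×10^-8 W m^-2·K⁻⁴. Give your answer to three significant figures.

9.58 K

The planet radiates to space at T_e = [S(1−α)/(4σ)]^(1/4) = 85.89 K.
Surface balance with a leaky layer gives σT_s⁴ = σT_e⁴·2/(2−ε), so T_s = T_e·[2/(2−0.69)]^(1/4) = 95.47 K.
T_s − T_e = 95.47 − 85.89 = 9.583 K.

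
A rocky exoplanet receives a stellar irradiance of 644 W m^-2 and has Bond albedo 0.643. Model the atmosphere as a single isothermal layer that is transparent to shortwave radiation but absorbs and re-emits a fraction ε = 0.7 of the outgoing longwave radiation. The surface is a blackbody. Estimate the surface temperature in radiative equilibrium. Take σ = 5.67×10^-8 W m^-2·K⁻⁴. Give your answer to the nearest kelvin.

199 kelvin

Effective emission temperature (TOA balance): σT_e⁴ = S(1−α)/4 = 57.48 W m^-2 → T_e = 178.4 K.
For a single slab of emissivity ε, T_s⁴ = 2T_e⁴/(2−ε); thus T_s = 178.4·(1.538)^(1/4) = 198.7 K.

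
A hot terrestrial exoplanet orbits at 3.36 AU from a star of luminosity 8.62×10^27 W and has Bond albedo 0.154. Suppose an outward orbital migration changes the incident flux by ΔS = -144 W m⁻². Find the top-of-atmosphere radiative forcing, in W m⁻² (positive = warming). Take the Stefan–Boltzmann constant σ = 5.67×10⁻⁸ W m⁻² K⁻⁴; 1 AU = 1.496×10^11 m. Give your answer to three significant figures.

-30.5 W m⁻²

Orbital distance: d = 3.36 AU = 5.027×10^11 m.
Flux at the orbit: S = L/(4πd²) = 8.62×10^27/(4π·(5.03×10^11)²) = 2715 W m⁻².
Only a fraction (1−α) is absorbed and it's spread over 4πR², so ΔF = (1−α)ΔS/4 = -30.46 W m⁻².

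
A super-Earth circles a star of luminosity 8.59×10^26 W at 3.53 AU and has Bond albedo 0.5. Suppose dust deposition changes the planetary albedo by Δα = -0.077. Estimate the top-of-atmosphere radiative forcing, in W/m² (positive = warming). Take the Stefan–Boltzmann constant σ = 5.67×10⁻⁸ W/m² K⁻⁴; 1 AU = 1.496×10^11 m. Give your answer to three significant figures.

Orbital distance: d = 3.53 AU = 5.281×10^11 m.
Flux at the orbit: S = L/(4πd²) = 8.59×10^26/(4π·(5.28×10^11)²) = 245.1 W/m².
The change in absorbed flux is Δ[S(1−α)/4] = −SΔα/4 = 4.718 W/m².

4.72 W/m²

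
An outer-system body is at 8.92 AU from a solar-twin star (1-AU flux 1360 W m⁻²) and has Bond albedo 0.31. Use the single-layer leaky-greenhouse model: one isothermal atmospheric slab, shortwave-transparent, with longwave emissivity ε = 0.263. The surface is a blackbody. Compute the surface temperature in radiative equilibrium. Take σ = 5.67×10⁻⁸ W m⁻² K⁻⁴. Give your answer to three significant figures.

88.0 kelvin

Irradiance scales as 1/d², so S = 1360 W m⁻² × (1/8.92)² = 17.09 W m⁻².
Effective emission temperature (TOA balance): σT_e⁴ = S(1−α)/4 = 2.948 W m⁻² → T_e = 84.92 K.
The surface balance (absorbed SW + ε·downward IR = σT_s⁴) with T_a⁴ = T_s⁴/2 reduces to T_s = T_e·[2/(2−ε)]^¼ = 87.97 K.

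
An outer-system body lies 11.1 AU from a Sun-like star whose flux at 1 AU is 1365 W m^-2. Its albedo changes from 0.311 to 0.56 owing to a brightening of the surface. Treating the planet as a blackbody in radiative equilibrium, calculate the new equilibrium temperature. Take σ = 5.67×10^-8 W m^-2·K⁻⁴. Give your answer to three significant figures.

By the inverse-square law, S = 1365/11.1² = 11.08 W m^-2.
With the new albedo, S(1−α₂)/4 = 1.219 W m^-2, so T₂ = 68.09 K.

68.1 K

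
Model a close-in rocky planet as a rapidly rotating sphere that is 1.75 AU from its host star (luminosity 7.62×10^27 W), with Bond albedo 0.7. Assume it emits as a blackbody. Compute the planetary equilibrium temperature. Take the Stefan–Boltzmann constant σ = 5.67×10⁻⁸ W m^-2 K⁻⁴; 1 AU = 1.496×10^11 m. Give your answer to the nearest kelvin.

Orbital distance: d = 1.75 AU = 2.618×10^11 m.
S = L/(4πd²) = 8847 W m^-2.
Averaging over the sphere, the absorbed flux is S(1−α)/4 = 663.5 W m^-2.
Balancing against σT⁴: T = (663.5/5.67×10⁻⁸)^(1/4) = 328.9 K.

329 K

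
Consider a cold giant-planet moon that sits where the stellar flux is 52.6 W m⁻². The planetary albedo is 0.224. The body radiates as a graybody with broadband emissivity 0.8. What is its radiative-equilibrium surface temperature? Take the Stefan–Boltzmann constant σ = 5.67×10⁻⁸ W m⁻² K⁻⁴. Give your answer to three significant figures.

122 K

Absorbed flux (global mean): S(1−α)/4 = 52.60·0.776/4 = 10.20 W m⁻².
Radiative balance εσT⁴ = 10.20 gives T = [10.20/(0.8·σ)]^(1/4) = 122.5 K.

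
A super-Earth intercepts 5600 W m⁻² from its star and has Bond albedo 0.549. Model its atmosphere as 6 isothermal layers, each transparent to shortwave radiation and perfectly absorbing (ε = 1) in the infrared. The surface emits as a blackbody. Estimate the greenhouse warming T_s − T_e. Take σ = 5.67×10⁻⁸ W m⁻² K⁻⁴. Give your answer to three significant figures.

Top-of-atmosphere balance: σT_e⁴ = S(1−α)/4 = 631.4 W m⁻² → T_e = 324.8 K.
Surface: T_s = (7)^¼·T_e = 528.4 K.
So the greenhouse effect raises the surface by 528.4 − 324.8 = 203.5 K.

204 K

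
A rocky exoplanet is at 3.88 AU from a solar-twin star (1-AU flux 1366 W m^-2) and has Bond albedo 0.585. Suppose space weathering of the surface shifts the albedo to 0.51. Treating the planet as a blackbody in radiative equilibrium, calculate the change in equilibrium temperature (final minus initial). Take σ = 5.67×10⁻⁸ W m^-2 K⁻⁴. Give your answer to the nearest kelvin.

5 K

Irradiance scales as 1/d², so S = 1366 W m^-2 × (1/3.88)² = 90.74 W m^-2.
Before: T₁ = [90.74·0.415/(4σ)]^(1/4) = 113.5 K.
Final:   T₂ = [S(1−0.51)/(4σ)]^(1/4) = 118.3 K.
ΔT = T₂ − T₁ = 4.814 K.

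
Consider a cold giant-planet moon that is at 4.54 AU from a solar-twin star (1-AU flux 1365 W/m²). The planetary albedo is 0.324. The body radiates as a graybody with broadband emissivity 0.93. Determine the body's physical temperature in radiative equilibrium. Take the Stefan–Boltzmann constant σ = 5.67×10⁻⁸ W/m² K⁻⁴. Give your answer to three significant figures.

121 kelvin

Flux at the orbit: S = 1365/(4.54)² = 66.22 W/m².
The planet absorbs (1−α)S over its disc πR² and re-emits over 4πR², so the mean absorbed flux is (1−0.324)·66.22/4 = 11.19 W/m².
Radiative balance εσT⁴ = 11.19 gives T = [11.19/(0.93·σ)]^(1/4) = 120.7 K.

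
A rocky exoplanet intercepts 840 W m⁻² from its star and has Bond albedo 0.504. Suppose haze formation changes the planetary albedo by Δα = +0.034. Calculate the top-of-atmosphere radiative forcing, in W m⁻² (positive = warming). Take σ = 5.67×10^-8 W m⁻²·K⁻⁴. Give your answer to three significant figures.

TOA radiative forcing: ΔF = −S·Δα/4 = −840.0·(+0.034)/4 = -7.140 W m⁻².

-7.14 W m⁻²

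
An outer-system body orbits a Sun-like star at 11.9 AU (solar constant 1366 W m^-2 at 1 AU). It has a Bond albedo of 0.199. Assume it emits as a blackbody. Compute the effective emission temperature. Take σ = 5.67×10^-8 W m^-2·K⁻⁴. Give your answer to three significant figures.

By the inverse-square law, S = 1366/11.9² = 9.646 W m^-2.
Absorbed flux (global mean): S(1−α)/4 = 9.646·0.801/4 = 1.932 W m^-2.
In equilibrium σT⁴ equals this, so T = 76.40 K.

76.4 kelvin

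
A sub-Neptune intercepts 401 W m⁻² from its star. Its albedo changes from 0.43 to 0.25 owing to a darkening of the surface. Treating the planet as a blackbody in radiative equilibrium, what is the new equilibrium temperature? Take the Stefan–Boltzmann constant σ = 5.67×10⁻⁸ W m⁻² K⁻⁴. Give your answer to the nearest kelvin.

New equilibrium: T₂ = [(1−0.25)·401.0/(4σ)]^(1/4) = 190.8 K.

191 kelvin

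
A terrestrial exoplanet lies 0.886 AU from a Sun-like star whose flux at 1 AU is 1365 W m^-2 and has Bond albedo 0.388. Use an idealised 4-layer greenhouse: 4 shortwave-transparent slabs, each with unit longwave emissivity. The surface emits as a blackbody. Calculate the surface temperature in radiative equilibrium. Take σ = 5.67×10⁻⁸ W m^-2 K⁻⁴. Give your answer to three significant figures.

Irradiance scales as 1/d², so S = 1365 W m^-2 × (1/0.886)² = 1739 W m^-2.
The effective emission temperature is T_e = [S(1−α)/(4σ)]^¼ = 261.7 K.
With N = 4 opaque layers, T_s = (N+1)^(1/4)·T_e = 5^(1/4)·261.7 = 391.4 K.

391 kelvin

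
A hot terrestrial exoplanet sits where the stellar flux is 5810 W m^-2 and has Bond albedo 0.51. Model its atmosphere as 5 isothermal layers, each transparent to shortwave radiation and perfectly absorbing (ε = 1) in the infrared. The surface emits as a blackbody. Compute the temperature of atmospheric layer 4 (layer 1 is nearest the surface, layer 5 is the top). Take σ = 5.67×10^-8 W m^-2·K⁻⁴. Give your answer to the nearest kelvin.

398 K

The effective emission temperature is T_e = [S(1−α)/(4σ)]^¼ = 334.7 K.
Each opaque layer satisfies 2T_j⁴ = T_{j−1}⁴ + T_{j+1}⁴, giving T_k⁴ = (N+1−k)T_e⁴.
With k = 4: T_4 = (5+1−4)^¼·334.7 K = 398.1 K.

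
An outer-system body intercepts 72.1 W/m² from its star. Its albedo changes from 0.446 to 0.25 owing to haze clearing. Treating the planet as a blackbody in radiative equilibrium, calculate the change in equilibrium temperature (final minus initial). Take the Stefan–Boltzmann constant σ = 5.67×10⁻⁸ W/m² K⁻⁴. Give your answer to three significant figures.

Initial: T₁ = [S(1−0.446)/(4σ)]^(1/4) = 115.2 K.
Final:   T₂ = [S(1−0.25)/(4σ)]^(1/4) = 124.3 K.
ΔT = T₂ − T₁ = 9.063 K.

9.06 K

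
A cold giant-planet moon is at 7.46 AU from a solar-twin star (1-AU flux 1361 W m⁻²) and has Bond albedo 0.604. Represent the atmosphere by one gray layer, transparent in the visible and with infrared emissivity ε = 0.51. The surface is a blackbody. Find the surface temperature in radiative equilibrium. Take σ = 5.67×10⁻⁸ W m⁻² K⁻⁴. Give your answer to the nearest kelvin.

Irradiance scales as 1/d², so S = 1361 W m⁻² × (1/7.46)² = 24.46 W m⁻².
At the top of the atmosphere, σT_e⁴ = S(1−α)/4 = 2.421 W m⁻², giving T_e = 80.84 K.
The surface balance (absorbed SW + ε·downward IR = σT_s⁴) with T_a⁴ = T_s⁴/2 reduces to T_s = T_e·[2/(2−ε)]^¼ = 87.01 K.

87 K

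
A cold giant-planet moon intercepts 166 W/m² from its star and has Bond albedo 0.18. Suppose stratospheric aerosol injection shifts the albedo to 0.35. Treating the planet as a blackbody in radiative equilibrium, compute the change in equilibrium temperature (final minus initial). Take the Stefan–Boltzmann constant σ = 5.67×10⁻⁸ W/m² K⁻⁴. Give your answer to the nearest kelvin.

Before: T₁ = [166.0·0.82/(4σ)]^(1/4) = 156.5 K.
With α = 0.35, T₂ = 147.7 K.
Change: 147.7 − 156.5 = -8.832 K.

-9 kelvin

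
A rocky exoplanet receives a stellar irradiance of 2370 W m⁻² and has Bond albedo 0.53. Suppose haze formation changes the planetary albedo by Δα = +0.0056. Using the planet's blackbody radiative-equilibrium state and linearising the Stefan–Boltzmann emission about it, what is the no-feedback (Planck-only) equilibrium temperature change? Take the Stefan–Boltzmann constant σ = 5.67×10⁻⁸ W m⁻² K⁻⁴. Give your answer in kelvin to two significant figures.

-0.79 K

Unperturbed T_e = [2370·(1−0.53)/(4σ)]^¼ = 264.7 K.
TOA radiative forcing: ΔF = −S·Δα/4 = −2370·(+0.0056)/4 = -3.318 W m⁻².
Linearising σT⁴ gives d(σT⁴)/dT = 4σT_e³ = 4.208 W m⁻² per K.
So ΔT₀ = -3.318/4.208 = -0.789 K.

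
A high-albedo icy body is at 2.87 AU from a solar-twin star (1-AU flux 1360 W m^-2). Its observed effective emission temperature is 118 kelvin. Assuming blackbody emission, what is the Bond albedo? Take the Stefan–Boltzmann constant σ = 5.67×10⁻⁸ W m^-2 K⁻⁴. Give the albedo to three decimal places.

0.734

By the inverse-square law, S = 1360/2.87² = 165.1 W m^-2.
From σT⁴ = S(1−α)/4 we invert for α: 1−α = 4σT⁴/S.
4σT⁴ = 4·5.67×10⁻⁸·(118)⁴ = 43.97 W m^-2.
1−α = 43.97/165.1 = 0.2663, so α = 0.7337.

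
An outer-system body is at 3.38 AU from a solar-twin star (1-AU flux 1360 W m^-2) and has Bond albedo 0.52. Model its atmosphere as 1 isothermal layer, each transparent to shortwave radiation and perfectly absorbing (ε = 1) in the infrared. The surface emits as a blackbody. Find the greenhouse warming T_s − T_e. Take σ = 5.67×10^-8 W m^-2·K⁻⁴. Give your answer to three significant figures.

23.8 K

Flux at the orbit: S = 1360/(3.38)² = 119.0 W m^-2.
OLR = S(1−α)/4 = 14.29 W m^-2; the top layer radiates at T_e = 126.0 K.
Surface: T_s = (2)^¼·T_e = 149.8 K.
So the greenhouse effect raises the surface by 149.8 − 126.0 = 23.84 K.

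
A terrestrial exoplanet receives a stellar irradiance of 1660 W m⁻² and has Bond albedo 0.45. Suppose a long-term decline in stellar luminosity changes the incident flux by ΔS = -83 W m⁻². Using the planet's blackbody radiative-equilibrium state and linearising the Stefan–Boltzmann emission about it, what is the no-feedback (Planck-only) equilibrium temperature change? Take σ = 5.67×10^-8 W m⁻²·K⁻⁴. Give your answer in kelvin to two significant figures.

The baseline emission temperature is T_e = 251.9 K.
TOA radiative forcing: ΔF = (1−α)ΔS/4 = 0.55·(-83)/4 = -11.41 W m⁻².
Linearising σT⁴ gives d(σT⁴)/dT = 4σT_e³ = 3.625 W m⁻² per K.
Hence the no-feedback warming is ΔF/(4σT_e³) = -3.15 K.

-3.1 K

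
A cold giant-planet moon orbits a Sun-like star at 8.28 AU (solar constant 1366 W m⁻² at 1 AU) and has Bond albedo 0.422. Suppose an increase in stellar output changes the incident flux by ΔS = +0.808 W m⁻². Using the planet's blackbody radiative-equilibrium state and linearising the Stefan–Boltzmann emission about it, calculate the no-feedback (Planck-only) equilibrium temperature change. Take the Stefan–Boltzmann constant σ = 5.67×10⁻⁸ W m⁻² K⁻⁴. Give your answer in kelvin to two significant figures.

0.86 kelvin

By the inverse-square law, S = 1366/8.28² = 19.92 W m⁻².
The baseline emission temperature is T_e = 84.41 K.
TOA radiative forcing: ΔF = (1−α)ΔS/4 = 0.578·(+0.808)/4 = 0.1168 W m⁻².
Planck response: λ_P = 4σT_e³ = 4·5.67×10⁻⁸·(84.41)³ = 0.1364 W m⁻²/K.
ΔT₀ = ΔF/λ_P = 0.1168/0.1364 = 0.856 K.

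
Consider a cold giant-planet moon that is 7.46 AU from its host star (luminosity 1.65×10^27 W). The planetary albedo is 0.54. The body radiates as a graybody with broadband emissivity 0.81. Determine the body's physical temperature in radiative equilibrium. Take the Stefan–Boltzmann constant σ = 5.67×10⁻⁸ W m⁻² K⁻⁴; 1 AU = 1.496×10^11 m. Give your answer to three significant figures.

127 K

d = 7.46 × 1.496×10^11 m = 1.116×10^12 m.
Spreading L over a sphere of radius d: S = 1.65×10^27/(4π·1.12×10^12²) = 105.4 W m⁻².
Absorbed flux (global mean): S(1−α)/4 = 105.4·0.46/4 = 12.12 W m⁻².
Equating to εσT⁴ with ε = 0.81: T = (12.12/0.81σ)^(1/4) = 127.5 K.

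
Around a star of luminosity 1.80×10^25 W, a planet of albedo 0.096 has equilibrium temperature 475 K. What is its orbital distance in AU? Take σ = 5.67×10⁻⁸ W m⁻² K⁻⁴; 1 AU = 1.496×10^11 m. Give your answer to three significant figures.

0.0708 AU

The flux needed for this T is 4σT⁴/(1−0.096) = 12770 W m⁻².
Then d = [L/(4πS)]^(1/2) = 1.059×10^10 m, i.e. 0.07079 AU.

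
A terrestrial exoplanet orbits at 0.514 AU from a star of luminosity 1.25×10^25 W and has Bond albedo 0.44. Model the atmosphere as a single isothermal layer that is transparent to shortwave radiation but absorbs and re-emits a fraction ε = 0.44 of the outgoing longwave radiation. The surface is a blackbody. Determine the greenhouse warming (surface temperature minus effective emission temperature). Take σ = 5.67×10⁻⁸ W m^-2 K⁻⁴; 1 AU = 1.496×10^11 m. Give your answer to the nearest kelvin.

9 K

d = 0.514 × 1.496×10^11 m = 7.689×10^10 m.
S = L/(4πd²) = 168.2 W m^-2.
The planet radiates to space at T_e = [S(1−α)/(4σ)]^(1/4) = 142.8 K.
Surface balance with a leaky layer gives σT_s⁴ = σT_e⁴·2/(2−ε), so T_s = T_e·[2/(2−0.44)]^(1/4) = 151.9 K.
Greenhouse warming: T_s − T_e = 9.149 K.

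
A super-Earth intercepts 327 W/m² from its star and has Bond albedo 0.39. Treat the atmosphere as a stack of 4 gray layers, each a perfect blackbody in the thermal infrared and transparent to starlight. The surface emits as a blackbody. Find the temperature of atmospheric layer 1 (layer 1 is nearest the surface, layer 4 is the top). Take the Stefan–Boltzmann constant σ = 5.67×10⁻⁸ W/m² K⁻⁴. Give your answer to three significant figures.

OLR = S(1−α)/4 = 49.87 W/m²; the top layer radiates at T_e = 172.2 K.
In the N-layer model, layer k (counted from the surface) has T_k = (N+1−k)^(1/4)·T_e.
With k = 1: T_1 = (4+1−1)^¼·172.2 K = 243.5 K.

244 K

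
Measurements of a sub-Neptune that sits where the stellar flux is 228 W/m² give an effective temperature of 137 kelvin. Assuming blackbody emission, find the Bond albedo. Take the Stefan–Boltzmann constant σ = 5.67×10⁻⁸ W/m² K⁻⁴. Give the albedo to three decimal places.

0.650

Energy balance: S(1−α)/4 = σT⁴, so 1−α = 4σT⁴/S.
σT⁴ = 19.97 W/m², so 4σT⁴ = 79.90 W/m².
1−α = 79.90/228.0 = 0.3504, so α = 0.6496.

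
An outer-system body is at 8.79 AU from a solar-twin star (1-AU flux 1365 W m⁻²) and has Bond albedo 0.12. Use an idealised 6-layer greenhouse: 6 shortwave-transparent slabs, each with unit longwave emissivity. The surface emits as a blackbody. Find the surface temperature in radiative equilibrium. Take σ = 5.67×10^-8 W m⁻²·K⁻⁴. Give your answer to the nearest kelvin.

By the inverse-square law, S = 1365/8.79² = 17.67 W m⁻².
The effective emission temperature is T_e = [S(1−α)/(4σ)]^¼ = 90.99 K.
With N = 6 opaque layers, T_s = (N+1)^(1/4)·T_e = 7^(1/4)·90.99 = 148.0 K.

148 kelvin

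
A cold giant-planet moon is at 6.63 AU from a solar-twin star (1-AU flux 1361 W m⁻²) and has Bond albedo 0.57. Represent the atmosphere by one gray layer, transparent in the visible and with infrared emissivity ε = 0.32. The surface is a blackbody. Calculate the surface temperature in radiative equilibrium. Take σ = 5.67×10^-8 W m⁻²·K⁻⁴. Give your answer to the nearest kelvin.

91 K

Flux at the orbit: S = 1361/(6.63)² = 30.96 W m⁻².
At the top of the atmosphere, σT_e⁴ = S(1−α)/4 = 3.328 W m⁻², giving T_e = 87.53 K.
The surface balance (absorbed SW + ε·downward IR = σT_s⁴) with T_a⁴ = T_s⁴/2 reduces to T_s = T_e·[2/(2−ε)]^¼ = 91.43 K.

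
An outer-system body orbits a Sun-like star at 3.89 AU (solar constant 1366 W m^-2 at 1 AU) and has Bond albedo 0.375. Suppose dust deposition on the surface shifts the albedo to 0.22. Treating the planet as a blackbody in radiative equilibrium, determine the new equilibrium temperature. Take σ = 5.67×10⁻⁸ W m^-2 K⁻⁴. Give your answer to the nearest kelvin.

Flux at the orbit: S = 1366/(3.89)² = 90.27 W m^-2.
T₂ = [S(1−α₂)/(4σ)]^(1/4) = [90.27·0.78/(4σ)]^(1/4) = 132.7 K.

133 K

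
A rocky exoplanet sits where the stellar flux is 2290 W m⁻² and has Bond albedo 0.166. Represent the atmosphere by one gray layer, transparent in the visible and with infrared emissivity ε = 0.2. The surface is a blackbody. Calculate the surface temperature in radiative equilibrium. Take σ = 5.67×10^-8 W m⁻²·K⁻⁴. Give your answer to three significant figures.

311 K

Effective emission temperature (TOA balance): σT_e⁴ = S(1−α)/4 = 477.5 W m⁻² → T_e = 302.9 K.
Surface balance with a leaky layer gives σT_s⁴ = σT_e⁴·2/(2−ε), so T_s = T_e·[2/(2−0.2)]^(1/4) = 311.0 K.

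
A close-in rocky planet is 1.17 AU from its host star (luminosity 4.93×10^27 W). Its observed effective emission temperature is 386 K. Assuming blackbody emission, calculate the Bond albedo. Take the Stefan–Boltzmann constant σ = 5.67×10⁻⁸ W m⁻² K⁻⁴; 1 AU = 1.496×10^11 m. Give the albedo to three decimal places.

d = 1.17 × 1.496×10^11 m = 1.750×10^11 m.
Spreading L over a sphere of radius d: S = 4.93×10^27/(4π·1.75×10^11²) = 12810 W m⁻².
Energy balance: S(1−α)/4 = σT⁴, so 1−α = 4σT⁴/S.
4σT⁴ = 4·5.67×10⁻⁸·(386)⁴ = 5035 W m⁻².
Hence α = 1 − 5035/12810 = 0.6068.

0.607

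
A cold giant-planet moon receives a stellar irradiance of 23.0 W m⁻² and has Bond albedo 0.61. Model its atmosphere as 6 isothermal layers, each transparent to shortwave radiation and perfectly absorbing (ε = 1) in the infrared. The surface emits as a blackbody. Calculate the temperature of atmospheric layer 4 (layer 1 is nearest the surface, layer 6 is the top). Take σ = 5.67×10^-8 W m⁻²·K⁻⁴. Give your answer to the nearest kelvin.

104 K

The effective emission temperature is T_e = [S(1−α)/(4σ)]^¼ = 79.30 K.
In the N-layer model, layer k (counted from the surface) has T_k = (N+1−k)^(1/4)·T_e.
With k = 4: T_4 = (6+1−4)^¼·79.30 K = 104.4 K.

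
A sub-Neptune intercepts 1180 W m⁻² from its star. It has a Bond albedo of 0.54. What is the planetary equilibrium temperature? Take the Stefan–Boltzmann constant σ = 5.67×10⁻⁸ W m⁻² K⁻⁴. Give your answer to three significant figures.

221 kelvin

The planet absorbs (1−α)S over its disc πR² and re-emits over 4πR², so the mean absorbed flux is (1−0.54)·1180/4 = 135.7 W m⁻².
In equilibrium σT⁴ equals this, so T = 221.2 K.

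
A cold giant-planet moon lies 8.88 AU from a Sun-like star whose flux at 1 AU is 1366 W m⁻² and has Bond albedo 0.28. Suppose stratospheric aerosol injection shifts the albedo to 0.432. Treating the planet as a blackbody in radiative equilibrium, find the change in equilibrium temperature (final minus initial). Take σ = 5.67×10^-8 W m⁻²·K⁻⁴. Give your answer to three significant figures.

By the inverse-square law, S = 1366/8.88² = 17.32 W m⁻².
Before: T₁ = [17.32·0.72/(4σ)]^(1/4) = 86.11 K.
With α = 0.432, T₂ = 81.16 K.
ΔT = T₂ − T₁ = -4.957 K.

-4.96 K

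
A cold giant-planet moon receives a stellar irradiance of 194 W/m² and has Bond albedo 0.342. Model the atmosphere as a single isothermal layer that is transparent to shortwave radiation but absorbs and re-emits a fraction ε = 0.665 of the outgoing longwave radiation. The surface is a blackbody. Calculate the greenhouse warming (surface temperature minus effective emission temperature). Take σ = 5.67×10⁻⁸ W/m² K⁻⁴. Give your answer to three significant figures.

Effective emission temperature (TOA balance): σT_e⁴ = S(1−α)/4 = 31.91 W/m² → T_e = 154.0 K.
For a single slab of emissivity ε, T_s⁴ = 2T_e⁴/(2−ε); thus T_s = 154.0·(1.498)^(1/4) = 170.4 K.
Greenhouse warming: T_s − T_e = 16.38 K.

16.4 K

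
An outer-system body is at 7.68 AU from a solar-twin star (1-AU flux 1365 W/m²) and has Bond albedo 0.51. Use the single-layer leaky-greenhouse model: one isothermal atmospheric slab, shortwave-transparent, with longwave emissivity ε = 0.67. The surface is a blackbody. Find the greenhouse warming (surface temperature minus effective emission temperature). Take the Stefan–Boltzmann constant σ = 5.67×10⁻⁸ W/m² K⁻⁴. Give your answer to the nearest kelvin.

Irradiance scales as 1/d², so S = 1365 W/m² × (1/7.68)² = 23.14 W/m².
Effective emission temperature (TOA balance): σT_e⁴ = S(1−α)/4 = 2.835 W/m² → T_e = 84.09 K.
Surface balance with a leaky layer gives σT_s⁴ = σT_e⁴·2/(2−ε), so T_s = T_e·[2/(2−0.67)]^(1/4) = 93.12 K.
The atmosphere warms the surface by 9.029 K.

9 K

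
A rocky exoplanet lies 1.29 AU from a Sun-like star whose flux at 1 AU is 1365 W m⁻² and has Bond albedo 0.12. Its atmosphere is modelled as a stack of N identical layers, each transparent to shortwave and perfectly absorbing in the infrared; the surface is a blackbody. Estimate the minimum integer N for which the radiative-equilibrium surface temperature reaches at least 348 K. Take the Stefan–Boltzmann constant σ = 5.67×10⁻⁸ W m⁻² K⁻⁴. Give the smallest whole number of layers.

4

By the inverse-square law, S = 1365/1.29² = 820.3 W m⁻².
OLR = S(1−α)/4 = 180.5 W m⁻²; the top layer radiates at T_e = 237.5 K.
Since T_s⁴ = (N+1)T_e⁴, we need N ≥ (T_s/T_e)⁴ − 1 = 3.608.
So N ≥ 3.608; the smallest integer is N = 4.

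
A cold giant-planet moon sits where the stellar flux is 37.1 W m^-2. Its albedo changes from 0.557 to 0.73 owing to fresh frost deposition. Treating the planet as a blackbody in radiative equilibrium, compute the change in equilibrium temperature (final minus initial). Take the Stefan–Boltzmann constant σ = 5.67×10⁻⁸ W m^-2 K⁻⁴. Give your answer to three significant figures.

-10.7 K

Initial: T₁ = [S(1−0.557)/(4σ)]^(1/4) = 92.26 K.
Final:   T₂ = [S(1−0.73)/(4σ)]^(1/4) = 81.52 K.
Change: 81.52 − 92.26 = -10.74 K.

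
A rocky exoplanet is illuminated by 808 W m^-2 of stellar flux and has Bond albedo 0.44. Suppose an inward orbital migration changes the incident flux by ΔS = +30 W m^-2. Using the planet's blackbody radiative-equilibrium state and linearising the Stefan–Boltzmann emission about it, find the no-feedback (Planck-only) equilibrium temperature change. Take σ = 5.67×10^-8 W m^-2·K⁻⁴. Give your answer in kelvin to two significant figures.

Unperturbed T_e = [808.0·(1−0.44)/(4σ)]^¼ = 211.3 K.
TOA radiative forcing: ΔF = (1−α)ΔS/4 = 0.56·(+30)/4 = 4.200 W m^-2.
Planck response: λ_P = 4σT_e³ = 4·5.67×10⁻⁸·(211.3)³ = 2.141 W m^-2/K.
So ΔT₀ = 4.200/2.141 = 1.96 K.

2.0 K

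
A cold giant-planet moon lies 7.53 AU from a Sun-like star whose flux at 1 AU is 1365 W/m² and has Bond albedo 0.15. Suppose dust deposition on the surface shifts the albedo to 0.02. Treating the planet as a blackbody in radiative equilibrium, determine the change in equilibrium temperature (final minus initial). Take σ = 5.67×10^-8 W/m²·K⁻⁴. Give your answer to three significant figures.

3.53 K

Flux at the orbit: S = 1365/(7.53)² = 24.07 W/m².
With α = 0.15, T₁ = 97.46 K.
After:  T₂ = [24.07·0.98/(4σ)]^(1/4) = 101.0 K.
Change: 101.0 − 97.46 = 3.530 K.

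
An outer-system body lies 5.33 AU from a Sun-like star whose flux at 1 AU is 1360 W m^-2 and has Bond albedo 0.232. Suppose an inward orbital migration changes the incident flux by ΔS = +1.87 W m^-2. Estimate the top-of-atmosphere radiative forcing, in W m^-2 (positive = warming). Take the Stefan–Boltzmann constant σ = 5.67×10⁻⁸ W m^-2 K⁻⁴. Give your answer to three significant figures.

By the inverse-square law, S = 1360/5.33² = 47.87 W m^-2.
TOA radiative forcing: ΔF = (1−α)ΔS/4 = 0.768·(+1.87)/4 = 0.3590 W m^-2.

0.359 W m^-2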